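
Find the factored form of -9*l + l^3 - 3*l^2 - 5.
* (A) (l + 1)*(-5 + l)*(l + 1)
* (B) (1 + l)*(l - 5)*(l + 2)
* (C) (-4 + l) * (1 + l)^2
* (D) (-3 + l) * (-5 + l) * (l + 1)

We need to factor -9*l + l^3 - 3*l^2 - 5.
The factored form is (l + 1)*(-5 + l)*(l + 1).
A) (l + 1)*(-5 + l)*(l + 1)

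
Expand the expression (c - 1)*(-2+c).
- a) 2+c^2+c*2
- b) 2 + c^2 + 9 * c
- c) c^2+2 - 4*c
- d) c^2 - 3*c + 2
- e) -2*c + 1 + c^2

Expanding (c - 1)*(-2+c):
= c^2 - 3*c + 2
d) c^2 - 3*c + 2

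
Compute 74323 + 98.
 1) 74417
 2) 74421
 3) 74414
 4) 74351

74323 + 98 = 74421
2) 74421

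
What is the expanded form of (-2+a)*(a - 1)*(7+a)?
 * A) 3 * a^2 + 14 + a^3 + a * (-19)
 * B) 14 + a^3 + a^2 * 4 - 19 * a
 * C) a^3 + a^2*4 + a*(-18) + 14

Expanding (-2+a)*(a - 1)*(7+a):
= 14 + a^3 + a^2 * 4 - 19 * a
B) 14 + a^3 + a^2 * 4 - 19 * a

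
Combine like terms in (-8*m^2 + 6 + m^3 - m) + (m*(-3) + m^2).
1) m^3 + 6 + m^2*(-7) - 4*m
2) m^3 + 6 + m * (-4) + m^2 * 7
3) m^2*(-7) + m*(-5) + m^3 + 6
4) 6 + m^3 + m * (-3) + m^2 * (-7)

Adding the polynomials and combining like terms:
(-8*m^2 + 6 + m^3 - m) + (m*(-3) + m^2)
= m^3 + 6 + m^2*(-7) - 4*m
1) m^3 + 6 + m^2*(-7) - 4*m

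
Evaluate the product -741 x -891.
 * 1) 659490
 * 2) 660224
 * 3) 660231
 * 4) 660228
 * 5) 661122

-741 * -891 = 660231
3) 660231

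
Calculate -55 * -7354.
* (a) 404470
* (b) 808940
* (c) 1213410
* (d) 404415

-55 * -7354 = 404470
a) 404470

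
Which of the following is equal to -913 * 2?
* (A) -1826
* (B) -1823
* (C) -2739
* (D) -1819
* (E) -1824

-913 * 2 = -1826
A) -1826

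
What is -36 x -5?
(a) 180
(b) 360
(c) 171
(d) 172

-36 * -5 = 180
a) 180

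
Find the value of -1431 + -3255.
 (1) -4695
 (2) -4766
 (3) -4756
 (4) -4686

-1431 + -3255 = -4686
4) -4686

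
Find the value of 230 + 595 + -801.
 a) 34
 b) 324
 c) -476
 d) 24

First: 230 + 595 = 825
Then: 825 + -801 = 24
d) 24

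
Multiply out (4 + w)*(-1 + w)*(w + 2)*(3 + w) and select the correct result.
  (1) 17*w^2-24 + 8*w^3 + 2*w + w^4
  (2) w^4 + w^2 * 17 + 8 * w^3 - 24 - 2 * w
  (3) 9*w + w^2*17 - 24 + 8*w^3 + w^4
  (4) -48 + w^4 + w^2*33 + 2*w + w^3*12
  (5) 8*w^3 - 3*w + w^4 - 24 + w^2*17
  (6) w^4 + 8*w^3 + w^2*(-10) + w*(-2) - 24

Expanding (4 + w)*(-1 + w)*(w + 2)*(3 + w):
= w^4 + w^2 * 17 + 8 * w^3 - 24 - 2 * w
2) w^4 + w^2 * 17 + 8 * w^3 - 24 - 2 * w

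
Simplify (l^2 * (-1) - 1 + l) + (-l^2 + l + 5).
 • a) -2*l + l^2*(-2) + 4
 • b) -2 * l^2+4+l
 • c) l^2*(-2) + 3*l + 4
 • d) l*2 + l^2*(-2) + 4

Adding the polynomials and combining like terms:
(l^2*(-1) - 1 + l) + (-l^2 + l + 5)
= l*2 + l^2*(-2) + 4
d) l*2 + l^2*(-2) + 4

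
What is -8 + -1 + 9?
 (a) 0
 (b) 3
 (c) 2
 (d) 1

First: -8 + -1 = -9
Then: -9 + 9 = 0
a) 0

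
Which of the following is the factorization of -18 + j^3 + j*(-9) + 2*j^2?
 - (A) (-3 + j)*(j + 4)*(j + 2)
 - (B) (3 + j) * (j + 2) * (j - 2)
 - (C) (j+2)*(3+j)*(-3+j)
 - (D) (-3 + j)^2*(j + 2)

We need to factor -18 + j^3 + j*(-9) + 2*j^2.
The factored form is (j+2)*(3+j)*(-3+j).
C) (j+2)*(3+j)*(-3+j)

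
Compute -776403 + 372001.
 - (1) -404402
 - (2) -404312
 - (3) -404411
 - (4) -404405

-776403 + 372001 = -404402
1) -404402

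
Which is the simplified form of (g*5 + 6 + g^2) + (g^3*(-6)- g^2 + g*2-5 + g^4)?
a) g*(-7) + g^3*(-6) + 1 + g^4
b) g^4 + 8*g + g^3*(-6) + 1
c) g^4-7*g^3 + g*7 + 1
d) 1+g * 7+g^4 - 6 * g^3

Adding the polynomials and combining like terms:
(g*5 + 6 + g^2) + (g^3*(-6) - g^2 + g*2 - 5 + g^4)
= 1+g * 7+g^4 - 6 * g^3
d) 1+g * 7+g^4 - 6 * g^3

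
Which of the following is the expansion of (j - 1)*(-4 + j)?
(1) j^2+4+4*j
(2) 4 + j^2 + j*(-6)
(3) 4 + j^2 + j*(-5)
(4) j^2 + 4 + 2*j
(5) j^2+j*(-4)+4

Expanding (j - 1)*(-4 + j):
= 4 + j^2 + j*(-5)
3) 4 + j^2 + j*(-5)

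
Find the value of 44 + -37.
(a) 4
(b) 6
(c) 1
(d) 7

44 + -37 = 7
d) 7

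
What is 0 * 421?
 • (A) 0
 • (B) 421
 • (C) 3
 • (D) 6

0 * 421 = 0
A) 0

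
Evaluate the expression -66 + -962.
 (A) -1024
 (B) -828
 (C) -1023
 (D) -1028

-66 + -962 = -1028
D) -1028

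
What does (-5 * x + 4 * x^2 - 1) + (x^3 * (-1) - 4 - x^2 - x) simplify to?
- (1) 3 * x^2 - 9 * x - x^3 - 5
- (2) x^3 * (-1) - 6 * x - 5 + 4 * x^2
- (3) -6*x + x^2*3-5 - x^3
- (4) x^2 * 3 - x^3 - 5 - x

Adding the polynomials and combining like terms:
(-5*x + 4*x^2 - 1) + (x^3*(-1) - 4 - x^2 - x)
= -6*x + x^2*3-5 - x^3
3) -6*x + x^2*3-5 - x^3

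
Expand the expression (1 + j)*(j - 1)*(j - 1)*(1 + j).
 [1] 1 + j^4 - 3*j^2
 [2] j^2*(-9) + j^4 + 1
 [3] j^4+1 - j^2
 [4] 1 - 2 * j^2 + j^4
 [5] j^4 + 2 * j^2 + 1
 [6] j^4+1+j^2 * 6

Expanding (1 + j)*(j - 1)*(j - 1)*(1 + j):
= 1 - 2 * j^2 + j^4
4) 1 - 2 * j^2 + j^4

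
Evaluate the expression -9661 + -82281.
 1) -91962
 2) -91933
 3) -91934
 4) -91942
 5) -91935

-9661 + -82281 = -91942
4) -91942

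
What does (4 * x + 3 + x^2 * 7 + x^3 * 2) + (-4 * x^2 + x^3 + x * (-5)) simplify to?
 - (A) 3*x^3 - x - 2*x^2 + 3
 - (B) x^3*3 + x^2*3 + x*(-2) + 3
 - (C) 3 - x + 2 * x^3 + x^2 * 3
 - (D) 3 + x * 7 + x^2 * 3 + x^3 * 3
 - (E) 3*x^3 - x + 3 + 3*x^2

Adding the polynomials and combining like terms:
(4*x + 3 + x^2*7 + x^3*2) + (-4*x^2 + x^3 + x*(-5))
= 3*x^3 - x + 3 + 3*x^2
E) 3*x^3 - x + 3 + 3*x^2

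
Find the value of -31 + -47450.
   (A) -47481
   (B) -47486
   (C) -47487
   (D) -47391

-31 + -47450 = -47481
A) -47481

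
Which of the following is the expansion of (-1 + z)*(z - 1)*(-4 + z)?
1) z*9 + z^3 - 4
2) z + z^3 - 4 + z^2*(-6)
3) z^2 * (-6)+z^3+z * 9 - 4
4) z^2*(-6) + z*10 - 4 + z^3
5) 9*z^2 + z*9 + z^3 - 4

Expanding (-1 + z)*(z - 1)*(-4 + z):
= z^2 * (-6)+z^3+z * 9 - 4
3) z^2 * (-6)+z^3+z * 9 - 4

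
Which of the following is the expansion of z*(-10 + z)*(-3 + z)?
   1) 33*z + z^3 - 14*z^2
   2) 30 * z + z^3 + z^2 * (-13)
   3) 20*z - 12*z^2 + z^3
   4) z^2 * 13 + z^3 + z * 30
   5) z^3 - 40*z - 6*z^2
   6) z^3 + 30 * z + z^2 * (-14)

Expanding z*(-10 + z)*(-3 + z):
= 30 * z + z^3 + z^2 * (-13)
2) 30 * z + z^3 + z^2 * (-13)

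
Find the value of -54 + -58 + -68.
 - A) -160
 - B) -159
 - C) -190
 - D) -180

First: -54 + -58 = -112
Then: -112 + -68 = -180
D) -180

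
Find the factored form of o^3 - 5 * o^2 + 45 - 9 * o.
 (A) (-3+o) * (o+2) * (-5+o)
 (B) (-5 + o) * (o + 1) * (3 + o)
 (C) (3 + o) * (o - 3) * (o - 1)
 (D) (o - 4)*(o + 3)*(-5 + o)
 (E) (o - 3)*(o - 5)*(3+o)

We need to factor o^3 - 5 * o^2 + 45 - 9 * o.
The factored form is (o - 3)*(o - 5)*(3+o).
E) (o - 3)*(o - 5)*(3+o)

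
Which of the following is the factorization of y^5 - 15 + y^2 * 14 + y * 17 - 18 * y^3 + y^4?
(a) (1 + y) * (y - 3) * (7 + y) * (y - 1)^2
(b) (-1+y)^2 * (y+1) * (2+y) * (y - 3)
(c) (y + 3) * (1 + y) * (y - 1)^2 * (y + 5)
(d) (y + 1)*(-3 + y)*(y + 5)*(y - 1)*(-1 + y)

We need to factor y^5 - 15 + y^2 * 14 + y * 17 - 18 * y^3 + y^4.
The factored form is (y + 1)*(-3 + y)*(y + 5)*(y - 1)*(-1 + y).
d) (y + 1)*(-3 + y)*(y + 5)*(y - 1)*(-1 + y)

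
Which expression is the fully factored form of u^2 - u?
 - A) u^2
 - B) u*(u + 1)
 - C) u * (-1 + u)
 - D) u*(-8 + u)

We need to factor u^2 - u.
The factored form is u * (-1 + u).
C) u * (-1 + u)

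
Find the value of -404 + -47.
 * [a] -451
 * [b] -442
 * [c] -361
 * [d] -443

-404 + -47 = -451
a) -451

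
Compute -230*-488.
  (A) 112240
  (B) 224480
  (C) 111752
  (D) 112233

-230 * -488 = 112240
A) 112240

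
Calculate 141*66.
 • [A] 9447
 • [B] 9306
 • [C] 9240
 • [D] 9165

141 * 66 = 9306
B) 9306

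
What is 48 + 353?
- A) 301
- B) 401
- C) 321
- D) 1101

48 + 353 = 401
B) 401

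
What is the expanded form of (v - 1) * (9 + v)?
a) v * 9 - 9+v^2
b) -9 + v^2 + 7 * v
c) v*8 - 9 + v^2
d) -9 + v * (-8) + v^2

Expanding (v - 1) * (9 + v):
= v*8 - 9 + v^2
c) v*8 - 9 + v^2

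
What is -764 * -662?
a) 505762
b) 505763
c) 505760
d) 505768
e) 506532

-764 * -662 = 505768
d) 505768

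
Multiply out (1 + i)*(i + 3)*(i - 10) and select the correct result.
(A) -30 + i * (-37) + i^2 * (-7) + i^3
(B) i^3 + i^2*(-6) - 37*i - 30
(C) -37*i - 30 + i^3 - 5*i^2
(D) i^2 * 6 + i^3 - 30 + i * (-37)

Expanding (1 + i)*(i + 3)*(i - 10):
= i^3 + i^2*(-6) - 37*i - 30
B) i^3 + i^2*(-6) - 37*i - 30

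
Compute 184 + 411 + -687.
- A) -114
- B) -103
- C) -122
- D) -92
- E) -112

First: 184 + 411 = 595
Then: 595 + -687 = -92
D) -92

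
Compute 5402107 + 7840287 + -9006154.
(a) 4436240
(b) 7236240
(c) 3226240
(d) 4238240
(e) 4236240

First: 5402107 + 7840287 = 13242394
Then: 13242394 + -9006154 = 4236240
e) 4236240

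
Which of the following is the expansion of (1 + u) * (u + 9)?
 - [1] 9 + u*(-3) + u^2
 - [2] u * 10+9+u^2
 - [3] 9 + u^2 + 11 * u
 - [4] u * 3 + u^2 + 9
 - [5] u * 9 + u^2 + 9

Expanding (1 + u) * (u + 9):
= u * 10+9+u^2
2) u * 10+9+u^2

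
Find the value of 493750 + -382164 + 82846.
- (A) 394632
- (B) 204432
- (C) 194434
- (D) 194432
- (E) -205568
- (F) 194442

First: 493750 + -382164 = 111586
Then: 111586 + 82846 = 194432
D) 194432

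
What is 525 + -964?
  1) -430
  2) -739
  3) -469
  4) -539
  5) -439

525 + -964 = -439
5) -439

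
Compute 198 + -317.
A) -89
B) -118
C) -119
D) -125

198 + -317 = -119
C) -119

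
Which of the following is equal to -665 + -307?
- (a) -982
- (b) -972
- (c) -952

-665 + -307 = -972
b) -972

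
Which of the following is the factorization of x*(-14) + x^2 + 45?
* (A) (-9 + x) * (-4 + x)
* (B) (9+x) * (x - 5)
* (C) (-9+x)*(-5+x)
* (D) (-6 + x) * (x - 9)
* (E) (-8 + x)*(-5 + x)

We need to factor x*(-14) + x^2 + 45.
The factored form is (-9+x)*(-5+x).
C) (-9+x)*(-5+x)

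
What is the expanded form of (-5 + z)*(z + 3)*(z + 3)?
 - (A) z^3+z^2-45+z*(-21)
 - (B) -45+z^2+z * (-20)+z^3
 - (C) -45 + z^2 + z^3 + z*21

Expanding (-5 + z)*(z + 3)*(z + 3):
= z^3+z^2-45+z*(-21)
A) z^3+z^2-45+z*(-21)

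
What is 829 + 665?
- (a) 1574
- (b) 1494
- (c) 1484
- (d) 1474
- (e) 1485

829 + 665 = 1494
b) 1494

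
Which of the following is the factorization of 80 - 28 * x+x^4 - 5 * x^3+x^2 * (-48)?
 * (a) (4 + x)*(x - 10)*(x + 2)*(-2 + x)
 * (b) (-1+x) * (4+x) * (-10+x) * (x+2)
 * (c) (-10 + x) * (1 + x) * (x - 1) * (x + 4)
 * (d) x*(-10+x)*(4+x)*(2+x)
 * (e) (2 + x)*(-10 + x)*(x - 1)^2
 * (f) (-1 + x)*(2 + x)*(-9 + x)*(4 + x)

We need to factor 80 - 28 * x+x^4 - 5 * x^3+x^2 * (-48).
The factored form is (-1+x) * (4+x) * (-10+x) * (x+2).
b) (-1+x) * (4+x) * (-10+x) * (x+2)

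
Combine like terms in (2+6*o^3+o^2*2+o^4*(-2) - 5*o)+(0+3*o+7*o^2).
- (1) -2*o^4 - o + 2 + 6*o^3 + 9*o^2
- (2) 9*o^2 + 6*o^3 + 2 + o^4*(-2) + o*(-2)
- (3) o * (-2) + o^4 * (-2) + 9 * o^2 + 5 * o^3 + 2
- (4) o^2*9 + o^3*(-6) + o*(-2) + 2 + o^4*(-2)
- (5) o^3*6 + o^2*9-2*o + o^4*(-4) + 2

Adding the polynomials and combining like terms:
(2 + 6*o^3 + o^2*2 + o^4*(-2) - 5*o) + (0 + 3*o + 7*o^2)
= 9*o^2 + 6*o^3 + 2 + o^4*(-2) + o*(-2)
2) 9*o^2 + 6*o^3 + 2 + o^4*(-2) + o*(-2)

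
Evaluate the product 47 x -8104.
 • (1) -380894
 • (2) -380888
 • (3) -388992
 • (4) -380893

47 * -8104 = -380888
2) -380888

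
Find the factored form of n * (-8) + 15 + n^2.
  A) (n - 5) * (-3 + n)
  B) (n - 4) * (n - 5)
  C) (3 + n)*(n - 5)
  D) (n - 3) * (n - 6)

We need to factor n * (-8) + 15 + n^2.
The factored form is (n - 5) * (-3 + n).
A) (n - 5) * (-3 + n)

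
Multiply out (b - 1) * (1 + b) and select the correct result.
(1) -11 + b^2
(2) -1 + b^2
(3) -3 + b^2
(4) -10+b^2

Expanding (b - 1) * (1 + b):
= -1 + b^2
2) -1 + b^2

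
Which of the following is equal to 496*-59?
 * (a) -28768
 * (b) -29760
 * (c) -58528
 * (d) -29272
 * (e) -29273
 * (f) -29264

496 * -59 = -29264
f) -29264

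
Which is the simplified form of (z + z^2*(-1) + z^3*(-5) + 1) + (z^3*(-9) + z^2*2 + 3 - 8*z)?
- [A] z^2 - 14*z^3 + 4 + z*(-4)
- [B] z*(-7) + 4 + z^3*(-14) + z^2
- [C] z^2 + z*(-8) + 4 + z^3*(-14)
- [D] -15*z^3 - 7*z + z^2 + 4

Adding the polynomials and combining like terms:
(z + z^2*(-1) + z^3*(-5) + 1) + (z^3*(-9) + z^2*2 + 3 - 8*z)
= z*(-7) + 4 + z^3*(-14) + z^2
B) z*(-7) + 4 + z^3*(-14) + z^2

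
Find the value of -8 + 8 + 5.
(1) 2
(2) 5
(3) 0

First: -8 + 8 = 0
Then: 0 + 5 = 5
2) 5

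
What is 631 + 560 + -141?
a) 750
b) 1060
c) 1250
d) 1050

First: 631 + 560 = 1191
Then: 1191 + -141 = 1050
d) 1050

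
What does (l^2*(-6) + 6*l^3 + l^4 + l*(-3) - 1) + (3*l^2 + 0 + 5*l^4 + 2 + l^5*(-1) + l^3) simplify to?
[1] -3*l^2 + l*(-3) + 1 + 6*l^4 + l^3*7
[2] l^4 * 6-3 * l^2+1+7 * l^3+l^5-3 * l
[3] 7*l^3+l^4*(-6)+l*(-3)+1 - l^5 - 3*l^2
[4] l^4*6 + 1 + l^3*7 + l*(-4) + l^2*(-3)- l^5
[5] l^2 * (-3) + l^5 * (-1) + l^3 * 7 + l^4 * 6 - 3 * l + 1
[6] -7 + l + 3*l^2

Adding the polynomials and combining like terms:
(l^2*(-6) + 6*l^3 + l^4 + l*(-3) - 1) + (3*l^2 + 0 + 5*l^4 + 2 + l^5*(-1) + l^3)
= l^2 * (-3) + l^5 * (-1) + l^3 * 7 + l^4 * 6 - 3 * l + 1
5) l^2 * (-3) + l^5 * (-1) + l^3 * 7 + l^4 * 6 - 3 * l + 1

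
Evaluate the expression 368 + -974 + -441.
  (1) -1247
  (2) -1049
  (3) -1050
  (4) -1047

First: 368 + -974 = -606
Then: -606 + -441 = -1047
4) -1047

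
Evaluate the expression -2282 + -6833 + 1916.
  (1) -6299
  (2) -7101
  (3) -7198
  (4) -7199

First: -2282 + -6833 = -9115
Then: -9115 + 1916 = -7199
4) -7199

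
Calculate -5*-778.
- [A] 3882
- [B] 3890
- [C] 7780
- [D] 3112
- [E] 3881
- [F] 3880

-5 * -778 = 3890
B) 3890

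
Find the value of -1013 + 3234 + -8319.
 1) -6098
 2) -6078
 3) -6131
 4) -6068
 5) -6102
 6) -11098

First: -1013 + 3234 = 2221
Then: 2221 + -8319 = -6098
1) -6098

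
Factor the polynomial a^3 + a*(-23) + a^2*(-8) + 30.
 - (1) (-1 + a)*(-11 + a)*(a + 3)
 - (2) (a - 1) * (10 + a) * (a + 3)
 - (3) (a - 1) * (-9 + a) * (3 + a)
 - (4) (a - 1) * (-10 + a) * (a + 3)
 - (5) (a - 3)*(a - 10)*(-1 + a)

We need to factor a^3 + a*(-23) + a^2*(-8) + 30.
The factored form is (a - 1) * (-10 + a) * (a + 3).
4) (a - 1) * (-10 + a) * (a + 3)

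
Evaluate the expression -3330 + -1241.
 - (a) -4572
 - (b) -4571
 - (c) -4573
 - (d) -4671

-3330 + -1241 = -4571
b) -4571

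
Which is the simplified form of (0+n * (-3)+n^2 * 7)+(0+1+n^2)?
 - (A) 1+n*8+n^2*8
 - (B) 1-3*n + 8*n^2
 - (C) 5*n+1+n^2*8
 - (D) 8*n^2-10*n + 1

Adding the polynomials and combining like terms:
(0 + n*(-3) + n^2*7) + (0 + 1 + n^2)
= 1-3*n + 8*n^2
B) 1-3*n + 8*n^2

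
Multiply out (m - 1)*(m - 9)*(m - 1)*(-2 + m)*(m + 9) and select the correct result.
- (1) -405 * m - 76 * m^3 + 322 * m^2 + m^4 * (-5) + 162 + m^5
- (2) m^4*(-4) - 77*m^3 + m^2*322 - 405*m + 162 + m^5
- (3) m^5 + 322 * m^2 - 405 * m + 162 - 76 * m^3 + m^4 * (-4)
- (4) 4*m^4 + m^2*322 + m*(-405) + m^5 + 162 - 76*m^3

Expanding (m - 1)*(m - 9)*(m - 1)*(-2 + m)*(m + 9):
= m^5 + 322 * m^2 - 405 * m + 162 - 76 * m^3 + m^4 * (-4)
3) m^5 + 322 * m^2 - 405 * m + 162 - 76 * m^3 + m^4 * (-4)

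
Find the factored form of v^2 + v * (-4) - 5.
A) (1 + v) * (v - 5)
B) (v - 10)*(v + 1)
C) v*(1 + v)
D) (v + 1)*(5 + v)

We need to factor v^2 + v * (-4) - 5.
The factored form is (1 + v) * (v - 5).
A) (1 + v) * (v - 5)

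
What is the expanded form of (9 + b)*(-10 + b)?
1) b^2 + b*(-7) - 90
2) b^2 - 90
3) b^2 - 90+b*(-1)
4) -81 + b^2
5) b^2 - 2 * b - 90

Expanding (9 + b)*(-10 + b):
= b^2 - 90+b*(-1)
3) b^2 - 90+b*(-1)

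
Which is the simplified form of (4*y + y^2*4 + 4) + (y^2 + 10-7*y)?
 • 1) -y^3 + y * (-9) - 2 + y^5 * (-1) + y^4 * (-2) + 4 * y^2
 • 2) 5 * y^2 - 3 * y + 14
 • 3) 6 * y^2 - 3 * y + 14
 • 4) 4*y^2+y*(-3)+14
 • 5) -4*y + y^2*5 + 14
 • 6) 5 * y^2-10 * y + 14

Adding the polynomials and combining like terms:
(4*y + y^2*4 + 4) + (y^2 + 10 - 7*y)
= 5 * y^2 - 3 * y + 14
2) 5 * y^2 - 3 * y + 14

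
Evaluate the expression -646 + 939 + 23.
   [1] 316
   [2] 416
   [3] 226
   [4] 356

First: -646 + 939 = 293
Then: 293 + 23 = 316
1) 316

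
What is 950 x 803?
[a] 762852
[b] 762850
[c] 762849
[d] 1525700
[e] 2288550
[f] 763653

950 * 803 = 762850
b) 762850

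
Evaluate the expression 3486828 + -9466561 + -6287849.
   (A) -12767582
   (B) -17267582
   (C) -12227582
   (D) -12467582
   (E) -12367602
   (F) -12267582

First: 3486828 + -9466561 = -5979733
Then: -5979733 + -6287849 = -12267582
F) -12267582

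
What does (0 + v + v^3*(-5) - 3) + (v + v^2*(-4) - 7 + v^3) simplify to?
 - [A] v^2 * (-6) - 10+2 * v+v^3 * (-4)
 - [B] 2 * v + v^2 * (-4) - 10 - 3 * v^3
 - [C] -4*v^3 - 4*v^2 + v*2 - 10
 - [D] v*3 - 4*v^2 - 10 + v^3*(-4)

Adding the polynomials and combining like terms:
(0 + v + v^3*(-5) - 3) + (v + v^2*(-4) - 7 + v^3)
= -4*v^3 - 4*v^2 + v*2 - 10
C) -4*v^3 - 4*v^2 + v*2 - 10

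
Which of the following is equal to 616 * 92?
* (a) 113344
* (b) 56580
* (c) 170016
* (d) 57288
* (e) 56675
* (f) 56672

616 * 92 = 56672
f) 56672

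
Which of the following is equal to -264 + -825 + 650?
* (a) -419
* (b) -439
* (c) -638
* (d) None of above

First: -264 + -825 = -1089
Then: -1089 + 650 = -439
b) -439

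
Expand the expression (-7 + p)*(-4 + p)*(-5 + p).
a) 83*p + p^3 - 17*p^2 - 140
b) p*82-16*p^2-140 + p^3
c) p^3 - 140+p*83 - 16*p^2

Expanding (-7 + p)*(-4 + p)*(-5 + p):
= p^3 - 140+p*83 - 16*p^2
c) p^3 - 140+p*83 - 16*p^2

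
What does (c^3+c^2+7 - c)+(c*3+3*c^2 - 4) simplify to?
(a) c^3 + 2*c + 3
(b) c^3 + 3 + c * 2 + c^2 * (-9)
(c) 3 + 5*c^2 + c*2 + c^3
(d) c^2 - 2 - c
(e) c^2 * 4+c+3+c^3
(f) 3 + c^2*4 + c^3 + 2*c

Adding the polynomials and combining like terms:
(c^3 + c^2 + 7 - c) + (c*3 + 3*c^2 - 4)
= 3 + c^2*4 + c^3 + 2*c
f) 3 + c^2*4 + c^3 + 2*c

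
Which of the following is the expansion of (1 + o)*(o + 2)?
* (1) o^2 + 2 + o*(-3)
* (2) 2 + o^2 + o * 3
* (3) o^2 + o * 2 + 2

Expanding (1 + o)*(o + 2):
= 2 + o^2 + o * 3
2) 2 + o^2 + o * 3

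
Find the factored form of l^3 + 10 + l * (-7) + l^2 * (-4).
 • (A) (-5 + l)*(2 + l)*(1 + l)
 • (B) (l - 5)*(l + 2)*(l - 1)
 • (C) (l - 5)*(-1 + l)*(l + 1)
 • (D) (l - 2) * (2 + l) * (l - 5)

We need to factor l^3 + 10 + l * (-7) + l^2 * (-4).
The factored form is (l - 5)*(l + 2)*(l - 1).
B) (l - 5)*(l + 2)*(l - 1)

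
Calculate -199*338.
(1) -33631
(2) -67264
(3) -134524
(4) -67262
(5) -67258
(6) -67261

-199 * 338 = -67262
4) -67262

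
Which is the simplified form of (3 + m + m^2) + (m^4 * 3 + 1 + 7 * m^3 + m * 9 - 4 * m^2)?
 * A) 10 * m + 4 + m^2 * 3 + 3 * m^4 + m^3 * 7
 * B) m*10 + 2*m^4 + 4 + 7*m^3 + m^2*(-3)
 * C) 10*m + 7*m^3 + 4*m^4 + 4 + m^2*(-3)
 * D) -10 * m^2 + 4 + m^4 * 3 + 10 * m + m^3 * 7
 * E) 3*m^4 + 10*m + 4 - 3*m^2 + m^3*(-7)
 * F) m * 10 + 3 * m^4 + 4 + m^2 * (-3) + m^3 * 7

Adding the polynomials and combining like terms:
(3 + m + m^2) + (m^4*3 + 1 + 7*m^3 + m*9 - 4*m^2)
= m * 10 + 3 * m^4 + 4 + m^2 * (-3) + m^3 * 7
F) m * 10 + 3 * m^4 + 4 + m^2 * (-3) + m^3 * 7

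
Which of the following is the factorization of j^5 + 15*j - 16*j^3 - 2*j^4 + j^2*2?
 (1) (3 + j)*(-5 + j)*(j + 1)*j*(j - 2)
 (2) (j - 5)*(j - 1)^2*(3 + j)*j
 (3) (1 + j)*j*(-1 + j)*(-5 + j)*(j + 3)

We need to factor j^5 + 15*j - 16*j^3 - 2*j^4 + j^2*2.
The factored form is (1 + j)*j*(-1 + j)*(-5 + j)*(j + 3).
3) (1 + j)*j*(-1 + j)*(-5 + j)*(j + 3)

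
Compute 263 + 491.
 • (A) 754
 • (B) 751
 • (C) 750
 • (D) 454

263 + 491 = 754
A) 754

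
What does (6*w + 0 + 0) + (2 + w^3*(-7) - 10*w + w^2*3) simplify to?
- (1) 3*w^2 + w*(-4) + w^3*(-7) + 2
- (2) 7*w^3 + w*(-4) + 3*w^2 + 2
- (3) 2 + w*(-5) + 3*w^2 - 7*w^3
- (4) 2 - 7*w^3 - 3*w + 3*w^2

Adding the polynomials and combining like terms:
(6*w + 0 + 0) + (2 + w^3*(-7) - 10*w + w^2*3)
= 3*w^2 + w*(-4) + w^3*(-7) + 2
1) 3*w^2 + w*(-4) + w^3*(-7) + 2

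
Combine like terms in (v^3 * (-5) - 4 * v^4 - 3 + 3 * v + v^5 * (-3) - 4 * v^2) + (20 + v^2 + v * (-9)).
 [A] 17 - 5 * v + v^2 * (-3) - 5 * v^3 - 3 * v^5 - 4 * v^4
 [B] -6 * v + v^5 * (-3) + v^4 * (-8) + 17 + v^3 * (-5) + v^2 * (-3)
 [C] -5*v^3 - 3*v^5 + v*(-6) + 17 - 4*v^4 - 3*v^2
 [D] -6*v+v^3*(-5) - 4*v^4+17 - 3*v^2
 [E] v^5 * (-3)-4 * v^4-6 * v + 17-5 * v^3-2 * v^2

Adding the polynomials and combining like terms:
(v^3*(-5) - 4*v^4 - 3 + 3*v + v^5*(-3) - 4*v^2) + (20 + v^2 + v*(-9))
= -5*v^3 - 3*v^5 + v*(-6) + 17 - 4*v^4 - 3*v^2
C) -5*v^3 - 3*v^5 + v*(-6) + 17 - 4*v^4 - 3*v^2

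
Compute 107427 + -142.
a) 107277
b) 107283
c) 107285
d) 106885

107427 + -142 = 107285
c) 107285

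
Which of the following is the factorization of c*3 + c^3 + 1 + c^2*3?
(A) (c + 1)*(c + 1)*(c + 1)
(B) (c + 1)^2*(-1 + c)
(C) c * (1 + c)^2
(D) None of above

We need to factor c*3 + c^3 + 1 + c^2*3.
The factored form is (c + 1)*(c + 1)*(c + 1).
A) (c + 1)*(c + 1)*(c + 1)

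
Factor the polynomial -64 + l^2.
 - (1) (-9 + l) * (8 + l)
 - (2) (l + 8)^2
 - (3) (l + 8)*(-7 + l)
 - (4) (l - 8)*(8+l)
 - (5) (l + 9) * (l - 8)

We need to factor -64 + l^2.
The factored form is (l - 8)*(8+l).
4) (l - 8)*(8+l)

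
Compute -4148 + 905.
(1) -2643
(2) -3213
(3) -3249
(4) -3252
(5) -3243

-4148 + 905 = -3243
5) -3243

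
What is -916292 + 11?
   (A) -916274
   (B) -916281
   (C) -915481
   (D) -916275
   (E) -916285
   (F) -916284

-916292 + 11 = -916281
B) -916281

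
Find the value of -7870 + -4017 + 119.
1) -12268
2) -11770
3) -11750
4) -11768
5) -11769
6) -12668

First: -7870 + -4017 = -11887
Then: -11887 + 119 = -11768
4) -11768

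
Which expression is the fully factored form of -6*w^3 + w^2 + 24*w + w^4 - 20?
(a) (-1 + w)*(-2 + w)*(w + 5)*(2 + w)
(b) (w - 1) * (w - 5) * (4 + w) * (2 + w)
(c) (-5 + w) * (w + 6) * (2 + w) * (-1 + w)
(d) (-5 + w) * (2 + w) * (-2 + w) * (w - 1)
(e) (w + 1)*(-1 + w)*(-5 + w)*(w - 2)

We need to factor -6*w^3 + w^2 + 24*w + w^4 - 20.
The factored form is (-5 + w) * (2 + w) * (-2 + w) * (w - 1).
d) (-5 + w) * (2 + w) * (-2 + w) * (w - 1)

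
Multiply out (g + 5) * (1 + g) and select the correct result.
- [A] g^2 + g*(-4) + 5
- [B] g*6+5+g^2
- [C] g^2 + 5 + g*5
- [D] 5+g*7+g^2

Expanding (g + 5) * (1 + g):
= g*6+5+g^2
B) g*6+5+g^2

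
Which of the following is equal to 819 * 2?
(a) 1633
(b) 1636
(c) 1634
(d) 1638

819 * 2 = 1638
d) 1638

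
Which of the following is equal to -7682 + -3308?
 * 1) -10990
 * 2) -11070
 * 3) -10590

-7682 + -3308 = -10990
1) -10990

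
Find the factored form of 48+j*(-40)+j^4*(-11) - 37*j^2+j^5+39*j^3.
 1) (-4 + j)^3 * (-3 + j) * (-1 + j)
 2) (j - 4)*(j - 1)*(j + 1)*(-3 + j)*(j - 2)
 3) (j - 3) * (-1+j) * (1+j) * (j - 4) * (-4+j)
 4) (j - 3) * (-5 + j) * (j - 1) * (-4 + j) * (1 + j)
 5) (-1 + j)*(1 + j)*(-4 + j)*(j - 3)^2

We need to factor 48+j*(-40)+j^4*(-11) - 37*j^2+j^5+39*j^3.
The factored form is (j - 3) * (-1+j) * (1+j) * (j - 4) * (-4+j).
3) (j - 3) * (-1+j) * (1+j) * (j - 4) * (-4+j)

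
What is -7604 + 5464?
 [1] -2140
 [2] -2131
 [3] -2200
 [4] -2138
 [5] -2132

-7604 + 5464 = -2140
1) -2140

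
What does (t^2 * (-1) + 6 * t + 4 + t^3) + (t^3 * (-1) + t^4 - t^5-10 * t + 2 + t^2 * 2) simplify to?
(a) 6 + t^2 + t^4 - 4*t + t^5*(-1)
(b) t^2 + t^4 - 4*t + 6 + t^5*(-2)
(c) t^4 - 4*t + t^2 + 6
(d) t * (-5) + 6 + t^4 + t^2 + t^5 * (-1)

Adding the polynomials and combining like terms:
(t^2*(-1) + 6*t + 4 + t^3) + (t^3*(-1) + t^4 - t^5 - 10*t + 2 + t^2*2)
= 6 + t^2 + t^4 - 4*t + t^5*(-1)
a) 6 + t^2 + t^4 - 4*t + t^5*(-1)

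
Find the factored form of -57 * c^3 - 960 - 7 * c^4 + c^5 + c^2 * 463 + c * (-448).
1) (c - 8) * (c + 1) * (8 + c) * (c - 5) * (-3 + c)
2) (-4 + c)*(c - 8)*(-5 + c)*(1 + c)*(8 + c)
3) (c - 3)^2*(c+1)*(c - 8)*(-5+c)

We need to factor -57 * c^3 - 960 - 7 * c^4 + c^5 + c^2 * 463 + c * (-448).
The factored form is (c - 8) * (c + 1) * (8 + c) * (c - 5) * (-3 + c).
1) (c - 8) * (c + 1) * (8 + c) * (c - 5) * (-3 + c)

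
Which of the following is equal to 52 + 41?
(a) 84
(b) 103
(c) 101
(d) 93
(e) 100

52 + 41 = 93
d) 93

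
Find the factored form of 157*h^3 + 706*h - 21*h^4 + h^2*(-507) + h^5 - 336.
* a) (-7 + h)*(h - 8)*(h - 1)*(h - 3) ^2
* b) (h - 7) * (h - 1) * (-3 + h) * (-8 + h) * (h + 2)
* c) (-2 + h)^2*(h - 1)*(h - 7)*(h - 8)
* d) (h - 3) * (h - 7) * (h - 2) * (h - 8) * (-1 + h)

We need to factor 157*h^3 + 706*h - 21*h^4 + h^2*(-507) + h^5 - 336.
The factored form is (h - 3) * (h - 7) * (h - 2) * (h - 8) * (-1 + h).
d) (h - 3) * (h - 7) * (h - 2) * (h - 8) * (-1 + h)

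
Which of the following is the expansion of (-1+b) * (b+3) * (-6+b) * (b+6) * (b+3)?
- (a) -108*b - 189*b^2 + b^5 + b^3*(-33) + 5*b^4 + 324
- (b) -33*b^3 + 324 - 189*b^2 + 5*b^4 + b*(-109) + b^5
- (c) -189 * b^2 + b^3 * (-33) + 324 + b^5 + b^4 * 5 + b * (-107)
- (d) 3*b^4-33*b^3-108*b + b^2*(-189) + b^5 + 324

Expanding (-1+b) * (b+3) * (-6+b) * (b+6) * (b+3):
= -108*b - 189*b^2 + b^5 + b^3*(-33) + 5*b^4 + 324
a) -108*b - 189*b^2 + b^5 + b^3*(-33) + 5*b^4 + 324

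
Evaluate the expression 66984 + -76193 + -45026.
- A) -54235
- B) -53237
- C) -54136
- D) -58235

First: 66984 + -76193 = -9209
Then: -9209 + -45026 = -54235
A) -54235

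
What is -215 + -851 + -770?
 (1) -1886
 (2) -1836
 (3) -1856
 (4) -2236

First: -215 + -851 = -1066
Then: -1066 + -770 = -1836
2) -1836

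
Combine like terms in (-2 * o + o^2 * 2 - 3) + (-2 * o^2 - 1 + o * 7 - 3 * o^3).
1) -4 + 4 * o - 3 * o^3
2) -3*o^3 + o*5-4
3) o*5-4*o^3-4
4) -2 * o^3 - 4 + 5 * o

Adding the polynomials and combining like terms:
(-2*o + o^2*2 - 3) + (-2*o^2 - 1 + o*7 - 3*o^3)
= -3*o^3 + o*5-4
2) -3*o^3 + o*5-4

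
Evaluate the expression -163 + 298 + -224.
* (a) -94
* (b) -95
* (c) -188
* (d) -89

First: -163 + 298 = 135
Then: 135 + -224 = -89
d) -89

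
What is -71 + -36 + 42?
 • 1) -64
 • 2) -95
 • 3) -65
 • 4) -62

First: -71 + -36 = -107
Then: -107 + 42 = -65
3) -65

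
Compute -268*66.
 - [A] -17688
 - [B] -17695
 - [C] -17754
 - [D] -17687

-268 * 66 = -17688
A) -17688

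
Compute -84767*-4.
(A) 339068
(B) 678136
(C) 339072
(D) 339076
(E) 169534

-84767 * -4 = 339068
A) 339068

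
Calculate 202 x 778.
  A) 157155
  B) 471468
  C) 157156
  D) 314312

202 * 778 = 157156
C) 157156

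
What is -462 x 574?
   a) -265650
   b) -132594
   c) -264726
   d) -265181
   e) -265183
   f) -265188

-462 * 574 = -265188
f) -265188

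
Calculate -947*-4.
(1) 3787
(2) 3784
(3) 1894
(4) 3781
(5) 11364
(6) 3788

-947 * -4 = 3788
6) 3788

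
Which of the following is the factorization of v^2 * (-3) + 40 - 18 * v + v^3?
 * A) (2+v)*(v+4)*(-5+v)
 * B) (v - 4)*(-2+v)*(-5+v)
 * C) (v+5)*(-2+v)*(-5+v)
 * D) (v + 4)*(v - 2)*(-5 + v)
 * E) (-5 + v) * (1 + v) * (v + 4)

We need to factor v^2 * (-3) + 40 - 18 * v + v^3.
The factored form is (v + 4)*(v - 2)*(-5 + v).
D) (v + 4)*(v - 2)*(-5 + v)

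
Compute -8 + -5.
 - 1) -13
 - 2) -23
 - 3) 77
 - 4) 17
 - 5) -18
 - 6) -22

-8 + -5 = -13
1) -13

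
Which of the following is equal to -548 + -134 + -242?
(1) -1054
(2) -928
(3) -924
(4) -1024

First: -548 + -134 = -682
Then: -682 + -242 = -924
3) -924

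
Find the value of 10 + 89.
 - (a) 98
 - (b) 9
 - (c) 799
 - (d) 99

10 + 89 = 99
d) 99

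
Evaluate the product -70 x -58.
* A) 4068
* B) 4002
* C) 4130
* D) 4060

-70 * -58 = 4060
D) 4060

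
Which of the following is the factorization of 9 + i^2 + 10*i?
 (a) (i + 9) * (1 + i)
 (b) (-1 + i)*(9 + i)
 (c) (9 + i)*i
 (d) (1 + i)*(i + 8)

We need to factor 9 + i^2 + 10*i.
The factored form is (i + 9) * (1 + i).
a) (i + 9) * (1 + i)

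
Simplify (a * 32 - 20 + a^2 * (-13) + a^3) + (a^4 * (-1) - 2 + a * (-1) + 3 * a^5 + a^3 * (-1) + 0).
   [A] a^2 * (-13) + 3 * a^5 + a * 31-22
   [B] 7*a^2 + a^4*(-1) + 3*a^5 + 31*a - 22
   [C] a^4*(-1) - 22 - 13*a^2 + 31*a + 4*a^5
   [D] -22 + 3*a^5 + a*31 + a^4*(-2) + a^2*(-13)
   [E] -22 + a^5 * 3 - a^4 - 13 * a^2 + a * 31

Adding the polynomials and combining like terms:
(a*32 - 20 + a^2*(-13) + a^3) + (a^4*(-1) - 2 + a*(-1) + 3*a^5 + a^3*(-1) + 0)
= -22 + a^5 * 3 - a^4 - 13 * a^2 + a * 31
E) -22 + a^5 * 3 - a^4 - 13 * a^2 + a * 31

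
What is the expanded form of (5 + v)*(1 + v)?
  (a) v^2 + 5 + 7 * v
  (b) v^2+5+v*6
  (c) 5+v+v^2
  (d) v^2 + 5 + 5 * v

Expanding (5 + v)*(1 + v):
= v^2+5+v*6
b) v^2+5+v*6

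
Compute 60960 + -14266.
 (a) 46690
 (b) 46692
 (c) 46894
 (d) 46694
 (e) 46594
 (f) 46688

60960 + -14266 = 46694
d) 46694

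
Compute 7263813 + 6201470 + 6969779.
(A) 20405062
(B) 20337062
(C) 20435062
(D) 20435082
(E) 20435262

First: 7263813 + 6201470 = 13465283
Then: 13465283 + 6969779 = 20435062
C) 20435062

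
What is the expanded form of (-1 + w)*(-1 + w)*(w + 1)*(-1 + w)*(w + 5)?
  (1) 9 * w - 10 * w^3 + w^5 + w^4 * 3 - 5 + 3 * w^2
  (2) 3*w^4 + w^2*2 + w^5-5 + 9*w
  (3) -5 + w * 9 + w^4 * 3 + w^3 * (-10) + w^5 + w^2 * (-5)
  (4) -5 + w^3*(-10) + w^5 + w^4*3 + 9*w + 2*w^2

Expanding (-1 + w)*(-1 + w)*(w + 1)*(-1 + w)*(w + 5):
= -5 + w^3*(-10) + w^5 + w^4*3 + 9*w + 2*w^2
4) -5 + w^3*(-10) + w^5 + w^4*3 + 9*w + 2*w^2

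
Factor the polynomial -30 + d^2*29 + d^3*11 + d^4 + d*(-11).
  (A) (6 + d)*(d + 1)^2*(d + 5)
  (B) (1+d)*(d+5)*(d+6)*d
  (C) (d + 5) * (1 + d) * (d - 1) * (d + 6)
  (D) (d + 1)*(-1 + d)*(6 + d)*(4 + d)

We need to factor -30 + d^2*29 + d^3*11 + d^4 + d*(-11).
The factored form is (d + 5) * (1 + d) * (d - 1) * (d + 6).
C) (d + 5) * (1 + d) * (d - 1) * (d + 6)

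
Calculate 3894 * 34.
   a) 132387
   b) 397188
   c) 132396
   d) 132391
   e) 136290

3894 * 34 = 132396
c) 132396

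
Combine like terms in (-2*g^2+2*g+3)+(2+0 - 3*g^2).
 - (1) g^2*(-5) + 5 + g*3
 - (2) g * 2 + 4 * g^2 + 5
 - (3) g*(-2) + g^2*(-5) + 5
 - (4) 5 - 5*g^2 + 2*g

Adding the polynomials and combining like terms:
(-2*g^2 + 2*g + 3) + (2 + 0 - 3*g^2)
= 5 - 5*g^2 + 2*g
4) 5 - 5*g^2 + 2*g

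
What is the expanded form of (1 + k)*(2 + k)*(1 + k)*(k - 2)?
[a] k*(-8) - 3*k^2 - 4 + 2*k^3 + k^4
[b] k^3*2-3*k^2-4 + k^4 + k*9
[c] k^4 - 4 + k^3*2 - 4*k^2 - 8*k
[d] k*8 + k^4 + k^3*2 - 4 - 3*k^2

Expanding (1 + k)*(2 + k)*(1 + k)*(k - 2):
= k*(-8) - 3*k^2 - 4 + 2*k^3 + k^4
a) k*(-8) - 3*k^2 - 4 + 2*k^3 + k^4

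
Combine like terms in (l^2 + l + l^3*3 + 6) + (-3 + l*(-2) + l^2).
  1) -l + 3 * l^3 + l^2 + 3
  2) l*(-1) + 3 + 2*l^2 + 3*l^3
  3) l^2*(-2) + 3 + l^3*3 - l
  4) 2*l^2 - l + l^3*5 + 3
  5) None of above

Adding the polynomials and combining like terms:
(l^2 + l + l^3*3 + 6) + (-3 + l*(-2) + l^2)
= l*(-1) + 3 + 2*l^2 + 3*l^3
2) l*(-1) + 3 + 2*l^2 + 3*l^3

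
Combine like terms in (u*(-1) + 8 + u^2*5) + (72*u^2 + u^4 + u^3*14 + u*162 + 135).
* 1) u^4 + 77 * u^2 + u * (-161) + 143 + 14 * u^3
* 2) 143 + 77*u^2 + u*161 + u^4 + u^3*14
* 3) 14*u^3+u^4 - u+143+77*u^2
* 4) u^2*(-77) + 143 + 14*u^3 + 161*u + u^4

Adding the polynomials and combining like terms:
(u*(-1) + 8 + u^2*5) + (72*u^2 + u^4 + u^3*14 + u*162 + 135)
= 143 + 77*u^2 + u*161 + u^4 + u^3*14
2) 143 + 77*u^2 + u*161 + u^4 + u^3*14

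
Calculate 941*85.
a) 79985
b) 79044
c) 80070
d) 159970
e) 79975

941 * 85 = 79985
a) 79985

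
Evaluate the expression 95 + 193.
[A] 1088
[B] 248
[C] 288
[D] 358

95 + 193 = 288
C) 288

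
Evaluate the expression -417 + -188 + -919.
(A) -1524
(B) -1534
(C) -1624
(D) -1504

First: -417 + -188 = -605
Then: -605 + -919 = -1524
A) -1524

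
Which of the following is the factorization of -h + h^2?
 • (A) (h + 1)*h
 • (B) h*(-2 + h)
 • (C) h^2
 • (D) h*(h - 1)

We need to factor -h + h^2.
The factored form is h*(h - 1).
D) h*(h - 1)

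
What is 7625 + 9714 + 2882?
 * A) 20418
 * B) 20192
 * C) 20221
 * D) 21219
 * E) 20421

First: 7625 + 9714 = 17339
Then: 17339 + 2882 = 20221
C) 20221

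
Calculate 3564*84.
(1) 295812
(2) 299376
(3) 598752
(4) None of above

3564 * 84 = 299376
2) 299376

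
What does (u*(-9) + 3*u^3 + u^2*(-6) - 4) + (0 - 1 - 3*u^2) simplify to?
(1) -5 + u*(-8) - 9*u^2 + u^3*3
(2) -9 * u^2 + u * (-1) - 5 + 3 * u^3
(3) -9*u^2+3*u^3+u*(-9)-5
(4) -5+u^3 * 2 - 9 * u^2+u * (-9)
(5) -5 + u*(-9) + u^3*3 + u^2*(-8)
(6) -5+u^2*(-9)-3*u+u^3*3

Adding the polynomials and combining like terms:
(u*(-9) + 3*u^3 + u^2*(-6) - 4) + (0 - 1 - 3*u^2)
= -9*u^2+3*u^3+u*(-9)-5
3) -9*u^2+3*u^3+u*(-9)-5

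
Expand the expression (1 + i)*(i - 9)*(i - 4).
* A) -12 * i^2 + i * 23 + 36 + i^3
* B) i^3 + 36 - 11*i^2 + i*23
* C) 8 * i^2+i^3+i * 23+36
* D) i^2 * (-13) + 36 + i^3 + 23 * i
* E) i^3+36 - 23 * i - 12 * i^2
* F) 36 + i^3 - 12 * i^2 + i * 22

Expanding (1 + i)*(i - 9)*(i - 4):
= -12 * i^2 + i * 23 + 36 + i^3
A) -12 * i^2 + i * 23 + 36 + i^3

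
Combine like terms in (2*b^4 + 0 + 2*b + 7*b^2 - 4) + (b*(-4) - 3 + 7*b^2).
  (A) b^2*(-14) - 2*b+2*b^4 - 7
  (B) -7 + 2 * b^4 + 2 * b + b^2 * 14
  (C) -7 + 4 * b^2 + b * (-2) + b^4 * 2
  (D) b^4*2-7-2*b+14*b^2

Adding the polynomials and combining like terms:
(2*b^4 + 0 + 2*b + 7*b^2 - 4) + (b*(-4) - 3 + 7*b^2)
= b^4*2-7-2*b+14*b^2
D) b^4*2-7-2*b+14*b^2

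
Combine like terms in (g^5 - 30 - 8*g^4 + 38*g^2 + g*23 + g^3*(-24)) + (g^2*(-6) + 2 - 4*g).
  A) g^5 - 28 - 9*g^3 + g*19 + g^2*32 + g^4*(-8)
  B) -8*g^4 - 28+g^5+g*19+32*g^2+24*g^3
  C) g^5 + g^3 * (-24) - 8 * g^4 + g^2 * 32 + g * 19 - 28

Adding the polynomials and combining like terms:
(g^5 - 30 - 8*g^4 + 38*g^2 + g*23 + g^3*(-24)) + (g^2*(-6) + 2 - 4*g)
= g^5 + g^3 * (-24) - 8 * g^4 + g^2 * 32 + g * 19 - 28
C) g^5 + g^3 * (-24) - 8 * g^4 + g^2 * 32 + g * 19 - 28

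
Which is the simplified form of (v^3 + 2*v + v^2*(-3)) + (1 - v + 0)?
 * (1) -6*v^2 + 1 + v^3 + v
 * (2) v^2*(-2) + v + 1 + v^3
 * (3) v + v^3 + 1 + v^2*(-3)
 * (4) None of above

Adding the polynomials and combining like terms:
(v^3 + 2*v + v^2*(-3)) + (1 - v + 0)
= v + v^3 + 1 + v^2*(-3)
3) v + v^3 + 1 + v^2*(-3)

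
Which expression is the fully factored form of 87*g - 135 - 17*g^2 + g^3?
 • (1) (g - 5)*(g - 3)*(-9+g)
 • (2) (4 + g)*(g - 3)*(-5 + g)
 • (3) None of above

We need to factor 87*g - 135 - 17*g^2 + g^3.
The factored form is (g - 5)*(g - 3)*(-9+g).
1) (g - 5)*(g - 3)*(-9+g)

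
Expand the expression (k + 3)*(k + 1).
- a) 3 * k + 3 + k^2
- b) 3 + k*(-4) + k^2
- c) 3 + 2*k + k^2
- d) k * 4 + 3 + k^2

Expanding (k + 3)*(k + 1):
= k * 4 + 3 + k^2
d) k * 4 + 3 + k^2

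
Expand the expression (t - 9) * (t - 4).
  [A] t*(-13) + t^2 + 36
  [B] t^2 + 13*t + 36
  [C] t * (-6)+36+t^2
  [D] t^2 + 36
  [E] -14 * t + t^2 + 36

Expanding (t - 9) * (t - 4):
= t*(-13) + t^2 + 36
A) t*(-13) + t^2 + 36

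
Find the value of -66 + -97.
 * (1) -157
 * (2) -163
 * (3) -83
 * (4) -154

-66 + -97 = -163
2) -163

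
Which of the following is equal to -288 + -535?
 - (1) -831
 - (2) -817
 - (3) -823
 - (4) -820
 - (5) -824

-288 + -535 = -823
3) -823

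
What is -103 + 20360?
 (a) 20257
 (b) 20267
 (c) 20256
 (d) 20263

-103 + 20360 = 20257
a) 20257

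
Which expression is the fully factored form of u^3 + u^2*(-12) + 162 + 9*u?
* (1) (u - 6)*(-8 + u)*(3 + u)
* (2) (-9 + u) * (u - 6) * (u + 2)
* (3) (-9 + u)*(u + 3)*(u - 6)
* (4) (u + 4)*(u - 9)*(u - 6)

We need to factor u^3 + u^2*(-12) + 162 + 9*u.
The factored form is (-9 + u)*(u + 3)*(u - 6).
3) (-9 + u)*(u + 3)*(u - 6)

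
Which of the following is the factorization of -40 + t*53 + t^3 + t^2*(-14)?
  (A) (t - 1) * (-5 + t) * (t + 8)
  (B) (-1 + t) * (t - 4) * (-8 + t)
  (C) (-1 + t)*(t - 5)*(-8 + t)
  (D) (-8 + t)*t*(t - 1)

We need to factor -40 + t*53 + t^3 + t^2*(-14).
The factored form is (-1 + t)*(t - 5)*(-8 + t).
C) (-1 + t)*(t - 5)*(-8 + t)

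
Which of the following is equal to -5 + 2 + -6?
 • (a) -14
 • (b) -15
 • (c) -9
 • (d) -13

First: -5 + 2 = -3
Then: -3 + -6 = -9
c) -9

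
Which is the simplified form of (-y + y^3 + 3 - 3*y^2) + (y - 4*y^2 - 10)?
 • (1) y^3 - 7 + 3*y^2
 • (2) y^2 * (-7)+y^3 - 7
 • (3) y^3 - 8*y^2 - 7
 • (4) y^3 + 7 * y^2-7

Adding the polynomials and combining like terms:
(-y + y^3 + 3 - 3*y^2) + (y - 4*y^2 - 10)
= y^2 * (-7)+y^3 - 7
2) y^2 * (-7)+y^3 - 7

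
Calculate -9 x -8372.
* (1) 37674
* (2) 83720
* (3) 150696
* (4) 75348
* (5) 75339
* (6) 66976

-9 * -8372 = 75348
4) 75348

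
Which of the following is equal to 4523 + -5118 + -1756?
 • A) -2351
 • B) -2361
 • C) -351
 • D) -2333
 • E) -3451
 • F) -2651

First: 4523 + -5118 = -595
Then: -595 + -1756 = -2351
A) -2351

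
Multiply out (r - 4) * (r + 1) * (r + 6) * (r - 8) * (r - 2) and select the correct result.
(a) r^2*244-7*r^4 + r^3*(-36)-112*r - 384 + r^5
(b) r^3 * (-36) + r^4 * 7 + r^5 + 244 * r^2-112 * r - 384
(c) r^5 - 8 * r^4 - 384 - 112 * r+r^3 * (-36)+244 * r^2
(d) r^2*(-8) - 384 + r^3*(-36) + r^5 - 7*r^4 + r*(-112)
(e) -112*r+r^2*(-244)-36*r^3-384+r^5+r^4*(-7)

Expanding (r - 4) * (r + 1) * (r + 6) * (r - 8) * (r - 2):
= r^2*244-7*r^4 + r^3*(-36)-112*r - 384 + r^5
a) r^2*244-7*r^4 + r^3*(-36)-112*r - 384 + r^5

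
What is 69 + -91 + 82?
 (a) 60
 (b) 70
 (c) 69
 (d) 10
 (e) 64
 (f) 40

First: 69 + -91 = -22
Then: -22 + 82 = 60
a) 60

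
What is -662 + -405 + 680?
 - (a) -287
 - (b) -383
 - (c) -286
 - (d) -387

First: -662 + -405 = -1067
Then: -1067 + 680 = -387
d) -387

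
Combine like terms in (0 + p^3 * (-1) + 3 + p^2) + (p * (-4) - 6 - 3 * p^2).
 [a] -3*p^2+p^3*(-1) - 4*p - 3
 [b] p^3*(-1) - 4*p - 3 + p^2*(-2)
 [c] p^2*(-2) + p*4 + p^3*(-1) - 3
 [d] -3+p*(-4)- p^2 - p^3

Adding the polynomials and combining like terms:
(0 + p^3*(-1) + 3 + p^2) + (p*(-4) - 6 - 3*p^2)
= p^3*(-1) - 4*p - 3 + p^2*(-2)
b) p^3*(-1) - 4*p - 3 + p^2*(-2)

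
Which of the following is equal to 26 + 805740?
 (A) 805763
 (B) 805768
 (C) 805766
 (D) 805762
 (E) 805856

26 + 805740 = 805766
C) 805766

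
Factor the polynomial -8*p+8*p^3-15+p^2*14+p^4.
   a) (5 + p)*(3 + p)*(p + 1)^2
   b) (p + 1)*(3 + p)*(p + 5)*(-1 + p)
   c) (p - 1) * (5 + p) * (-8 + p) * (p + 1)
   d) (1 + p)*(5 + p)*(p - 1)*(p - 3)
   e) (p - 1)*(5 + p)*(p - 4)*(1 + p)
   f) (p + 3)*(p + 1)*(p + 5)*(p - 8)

We need to factor -8*p+8*p^3-15+p^2*14+p^4.
The factored form is (p + 1)*(3 + p)*(p + 5)*(-1 + p).
b) (p + 1)*(3 + p)*(p + 5)*(-1 + p)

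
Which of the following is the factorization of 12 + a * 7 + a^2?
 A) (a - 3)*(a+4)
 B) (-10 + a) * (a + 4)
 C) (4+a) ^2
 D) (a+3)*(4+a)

We need to factor 12 + a * 7 + a^2.
The factored form is (a+3)*(4+a).
D) (a+3)*(4+a)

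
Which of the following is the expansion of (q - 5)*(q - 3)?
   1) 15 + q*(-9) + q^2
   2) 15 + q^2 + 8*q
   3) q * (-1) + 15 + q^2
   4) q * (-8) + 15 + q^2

Expanding (q - 5)*(q - 3):
= q * (-8) + 15 + q^2
4) q * (-8) + 15 + q^2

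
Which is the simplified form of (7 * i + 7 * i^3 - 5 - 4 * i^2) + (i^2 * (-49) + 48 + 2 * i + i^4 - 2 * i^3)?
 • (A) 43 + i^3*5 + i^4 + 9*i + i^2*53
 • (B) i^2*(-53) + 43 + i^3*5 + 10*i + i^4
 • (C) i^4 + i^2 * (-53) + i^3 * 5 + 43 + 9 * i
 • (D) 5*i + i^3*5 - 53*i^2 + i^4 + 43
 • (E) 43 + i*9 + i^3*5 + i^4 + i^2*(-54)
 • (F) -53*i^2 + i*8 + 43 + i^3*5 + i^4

Adding the polynomials and combining like terms:
(7*i + 7*i^3 - 5 - 4*i^2) + (i^2*(-49) + 48 + 2*i + i^4 - 2*i^3)
= i^4 + i^2 * (-53) + i^3 * 5 + 43 + 9 * i
C) i^4 + i^2 * (-53) + i^3 * 5 + 43 + 9 * i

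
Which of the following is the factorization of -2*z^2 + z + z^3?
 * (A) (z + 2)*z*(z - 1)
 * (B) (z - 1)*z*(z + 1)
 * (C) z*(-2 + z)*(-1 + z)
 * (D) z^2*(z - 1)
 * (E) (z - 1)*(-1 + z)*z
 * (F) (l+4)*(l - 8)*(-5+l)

We need to factor -2*z^2 + z + z^3.
The factored form is (z - 1)*(-1 + z)*z.
E) (z - 1)*(-1 + z)*z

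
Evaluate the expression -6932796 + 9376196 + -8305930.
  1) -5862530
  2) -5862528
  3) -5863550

First: -6932796 + 9376196 = 2443400
Then: 2443400 + -8305930 = -5862530
1) -5862530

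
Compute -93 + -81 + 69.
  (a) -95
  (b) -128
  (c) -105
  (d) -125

First: -93 + -81 = -174
Then: -174 + 69 = -105
c) -105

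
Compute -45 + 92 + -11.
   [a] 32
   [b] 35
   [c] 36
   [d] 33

First: -45 + 92 = 47
Then: 47 + -11 = 36
c) 36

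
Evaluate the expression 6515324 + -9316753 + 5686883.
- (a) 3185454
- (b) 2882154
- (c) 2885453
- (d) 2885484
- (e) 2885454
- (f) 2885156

First: 6515324 + -9316753 = -2801429
Then: -2801429 + 5686883 = 2885454
e) 2885454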